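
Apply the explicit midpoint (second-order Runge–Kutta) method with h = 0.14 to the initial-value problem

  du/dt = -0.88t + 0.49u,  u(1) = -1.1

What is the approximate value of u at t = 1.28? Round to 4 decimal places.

-1.5612

Midpoint: k1 = f(t_n, u_n); k2 = f(t_n + h/2, u_n + (h/2)·k1); u_{n+1} = u_n + h·k2.
t=1.000000, u=-1.100000:
  k1 = f(1.000000, -1.100000) = -1.419000
  k2 = f(1.070000, -1.199330) = -1.529272
  u ← -1.100000 + 0.14·(-1.529272) = -1.314098
t=1.140000, u=-1.314098:
  k1 = f(1.140000, -1.314098) = -1.647108
  k2 = f(1.210000, -1.429396) = -1.765204
  u ← -1.314098 + 0.14·(-1.765204) = -1.561227
u(1.28) ≈ -1.5612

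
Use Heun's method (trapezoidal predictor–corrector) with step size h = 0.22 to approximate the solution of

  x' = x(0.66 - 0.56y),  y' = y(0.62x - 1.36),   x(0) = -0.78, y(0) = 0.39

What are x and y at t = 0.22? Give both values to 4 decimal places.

Heun on (x,y): k1 = f(t_n, state_n); k2 = f(t_n + h, state_n + h·k1); state_{n+1} = state_n + (h/2)·(k1 + k2).
0.000000: (-0.780000, 0.390000)
  k1 = (-0.344448, -0.719004)
  predictor → (-0.855779, 0.231819)
  k2 = (-0.453718, -0.438273)
  → (-0.867798, 0.262700)
(x(0.22), y(0.22)) ≈ (-0.8678, 0.2627)

-0.8678, 0.2627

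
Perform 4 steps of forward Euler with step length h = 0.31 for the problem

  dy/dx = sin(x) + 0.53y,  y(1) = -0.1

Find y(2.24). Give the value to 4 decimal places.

1.2847

Euler: y_{n+1} = y_n + h·f(x_n, y_n).
x=1.000000, y=-0.100000: f=0.788471 → y ← -0.100000 + 0.31·0.788471 = 0.144426
x=1.310000, y=0.144426: f=1.042731 → y ← 0.144426 + 0.31·1.042731 = 0.467673
x=1.620000, y=0.467673: f=1.246656 → y ← 0.467673 + 0.31·1.246656 = 0.854136
x=1.930000, y=0.854136: f=1.388869 → y ← 0.854136 + 0.31·1.388869 = 1.284685
y(2.24) ≈ 1.2847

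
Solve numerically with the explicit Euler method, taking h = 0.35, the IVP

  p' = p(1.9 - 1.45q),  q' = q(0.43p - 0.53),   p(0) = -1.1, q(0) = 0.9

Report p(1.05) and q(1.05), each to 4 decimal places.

-2.6973, 0.1941

Euler on (p,q): p_{n+1} = p_n + h·p', q_{n+1} = q_n + h·q'.
0.000000: (-1.100000, 0.900000); f=(-0.654500, -0.902700) → (-1.329075, 0.584055)
0.350000: (-1.329075, 0.584055); f=(-1.399676, -0.643338) → (-1.818962, 0.358887)
0.700000: (-1.818962, 0.358887); f=(-2.509465, -0.470914) → (-2.697274, 0.194067)
(p(1.05), q(1.05)) ≈ (-2.6973, 0.1941)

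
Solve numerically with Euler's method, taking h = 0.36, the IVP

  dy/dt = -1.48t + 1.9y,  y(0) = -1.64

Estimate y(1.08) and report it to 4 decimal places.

Euler: y_{n+1} = y_n + h·f(t_n, y_n).
t=0.000000, y=-1.640000: f=-3.116000 → y ← -1.640000 + 0.36·(-3.116000) = -2.761760
t=0.360000, y=-2.761760: f=-5.780144 → y ← -2.761760 + 0.36·(-5.780144) = -4.842612
t=0.720000, y=-4.842612: f=-10.266562 → y ← -4.842612 + 0.36·(-10.266562) = -8.538574
y(1.08) ≈ -8.5386

-8.5386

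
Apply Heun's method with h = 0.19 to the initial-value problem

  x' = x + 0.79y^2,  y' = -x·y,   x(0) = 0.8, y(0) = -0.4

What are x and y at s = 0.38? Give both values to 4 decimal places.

Heun on (x,y): k1 = f(s_n, state_n); k2 = f(s_n + h, state_n + h·k1); state_{n+1} = state_n + (h/2)·(k1 + k2).
0.000000: (0.800000, -0.400000)
  k1 = (0.926400, 0.320000)
  predictor → (0.976016, -0.339200)
  k2 = (1.066911, 0.331065)
  → (0.989365, -0.338149)
0.190000: (0.989365, -0.338149)
  k1 = (1.079697, 0.334552)
  predictor → (1.194507, -0.274584)
  k2 = (1.254070, 0.327992)
  → (1.211072, -0.275207)
(x(0.38), y(0.38)) ≈ (1.2111, -0.2752)

1.2111, -0.2752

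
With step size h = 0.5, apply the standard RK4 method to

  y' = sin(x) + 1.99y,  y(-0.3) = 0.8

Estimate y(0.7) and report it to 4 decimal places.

5.9348

RK4: k1 = f(x_n, y_n); k2 = f(x_n + h/2, y_n + (h/2)·k1); k3 = f(x_n + h/2, y_n + (h/2)·k2); k4 = f(x_n + h, y_n + h·k3); y_{n+1} = y_n + (h/6)·(k1 + 2k2 + 2k3 + k4).
x=-0.300000, y=0.800000:
  k1 = f(-0.300000, 0.800000) = 1.296480
  k2 = f(-0.050000, 1.124120) = 2.187020
  k3 = f(-0.050000, 1.346755) = 2.630063
  k4 = f(0.200000, 2.115032) = 4.407582
  y ← 0.800000 + (0.5/6)·(k1 + 2k2 + 2k3 + k4) = 2.078186
x=0.200000, y=2.078186:
  k1 = f(0.200000, 2.078186) = 4.334259
  k2 = f(0.450000, 3.161750) = 6.726849
  k3 = f(0.450000, 3.759898) = 7.917162
  k4 = f(0.700000, 6.036767) = 12.657383
  y ← 2.078186 + (0.5/6)·(k1 + 2k2 + 2k3 + k4) = 5.934824
y(0.7) ≈ 5.9348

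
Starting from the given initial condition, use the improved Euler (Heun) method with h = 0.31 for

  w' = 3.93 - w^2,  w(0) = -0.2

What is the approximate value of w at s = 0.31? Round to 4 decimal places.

0.8553

Heun: k1 = f(s_n, w_n); k2 = f(s_n + h, w_n + h·k1); w_{n+1} = w_n + (h/2)·(k1 + k2).
s=0.000000, w=-0.200000:
  k1 = f(0.000000, -0.200000) = 3.890000
  k2 = f(0.310000, 1.005900) = 2.918165
  w ← -0.200000 + (0.31/2)·(3.890000 + 2.918165) = 0.855266
w(0.31) ≈ 0.8553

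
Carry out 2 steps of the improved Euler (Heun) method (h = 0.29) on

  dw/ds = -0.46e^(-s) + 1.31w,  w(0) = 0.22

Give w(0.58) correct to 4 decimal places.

0.1515

Heun: k1 = f(s_n, w_n); k2 = f(s_n + h, w_n + h·k1); w_{n+1} = w_n + (h/2)·(k1 + k2).
s=0.000000, w=0.220000:
  k1 = f(0.000000, 0.220000) = -0.171800
  k2 = f(0.290000, 0.170178) = -0.121268
  w ← 0.220000 + (0.29/2)·(-0.171800 + (-0.121268)) = 0.177505
s=0.290000, w=0.177505:
  k1 = f(0.290000, 0.177505) = -0.111670
  k2 = f(0.580000, 0.145121) = -0.067445
  w ← 0.177505 + (0.29/2)·(-0.111670 + (-0.067445)) = 0.151534
w(0.58) ≈ 0.1515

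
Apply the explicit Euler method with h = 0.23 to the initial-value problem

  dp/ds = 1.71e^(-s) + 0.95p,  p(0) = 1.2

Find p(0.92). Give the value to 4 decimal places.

Euler: p_{n+1} = p_n + h·f(s_n, p_n).
s=0.000000, p=1.200000: f=2.850000 → p ← 1.200000 + 0.23·2.850000 = 1.855500
s=0.230000, p=1.855500: f=3.121377 → p ← 1.855500 + 0.23·3.121377 = 2.573417
s=0.460000, p=2.573417: f=3.524241 → p ← 2.573417 + 0.23·3.524241 = 3.383992
s=0.690000, p=3.383992: f=4.072488 → p ← 3.383992 + 0.23·4.072488 = 4.320664
p(0.92) ≈ 4.3207

4.3207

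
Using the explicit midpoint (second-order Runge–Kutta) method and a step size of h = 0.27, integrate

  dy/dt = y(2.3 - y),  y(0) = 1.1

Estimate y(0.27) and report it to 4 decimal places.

1.4526

Midpoint: k1 = f(t_n, y_n); k2 = f(t_n + h/2, y_n + (h/2)·k1); y_{n+1} = y_n + h·k2.
t=0.000000, y=1.100000:
  k1 = f(0.000000, 1.100000) = 1.320000
  k2 = f(0.135000, 1.278200) = 1.306065
  y ← 1.100000 + 0.27·1.306065 = 1.452637
y(0.27) ≈ 1.4526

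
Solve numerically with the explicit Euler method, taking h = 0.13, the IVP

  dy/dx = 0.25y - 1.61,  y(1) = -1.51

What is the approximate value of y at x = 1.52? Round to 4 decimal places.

-2.5950

Euler: y_{n+1} = y_n + h·f(x_n, y_n).
x=1.000000, y=-1.510000: f=-1.987500 → y ← -1.510000 + 0.13·(-1.987500) = -1.768375
x=1.130000, y=-1.768375: f=-2.052094 → y ← -1.768375 + 0.13·(-2.052094) = -2.035147
x=1.260000, y=-2.035147: f=-2.118787 → y ← -2.035147 + 0.13·(-2.118787) = -2.310589
x=1.390000, y=-2.310589: f=-2.187647 → y ← -2.310589 + 0.13·(-2.187647) = -2.594984
y(1.52) ≈ -2.5950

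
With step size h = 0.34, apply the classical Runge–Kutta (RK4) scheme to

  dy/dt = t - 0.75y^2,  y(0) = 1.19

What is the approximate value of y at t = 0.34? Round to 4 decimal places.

0.9622

RK4: k1 = f(t_n, y_n); k2 = f(t_n + h/2, y_n + (h/2)·k1); k3 = f(t_n + h/2, y_n + (h/2)·k2); k4 = f(t_n + h, y_n + h·k3); y_{n+1} = y_n + (h/6)·(k1 + 2k2 + 2k3 + k4).
t=0.000000, y=1.190000:
  k1 = f(0.000000, 1.190000) = -1.062075
  k2 = f(0.170000, 1.009447) = -0.594238
  k3 = f(0.170000, 1.088980) = -0.719407
  k4 = f(0.340000, 0.945401) = -0.330338
  y ← 1.190000 + (0.34/6)·(k1 + 2k2 + 2k3 + k4) = 0.962217
y(0.34) ≈ 0.9622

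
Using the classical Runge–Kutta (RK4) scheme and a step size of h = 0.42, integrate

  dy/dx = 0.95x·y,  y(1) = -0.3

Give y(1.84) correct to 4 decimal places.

RK4: k1 = f(x_n, y_n); k2 = f(x_n + h/2, y_n + (h/2)·k1); k3 = f(x_n + h/2, y_n + (h/2)·k2); k4 = f(x_n + h, y_n + h·k3); y_{n+1} = y_n + (h/6)·(k1 + 2k2 + 2k3 + k4).
x=1.000000, y=-0.300000:
  k1 = f(1.000000, -0.300000) = -0.285000
  k2 = f(1.210000, -0.359850) = -0.413648
  k3 = f(1.210000, -0.386866) = -0.444702
  k4 = f(1.420000, -0.486775) = -0.656660
  y ← -0.300000 + (0.42/6)·(k1 + 2k2 + 2k3 + k4) = -0.486085
x=1.420000, y=-0.486085:
  k1 = f(1.420000, -0.486085) = -0.655729
  k2 = f(1.630000, -0.623788) = -0.965936
  k3 = f(1.630000, -0.688932) = -1.066811
  k4 = f(1.840000, -0.934146) = -1.632887
  y ← -0.486085 + (0.42/6)·(k1 + 2k2 + 2k3 + k4) = -0.930873
y(1.84) ≈ -0.9309

-0.9309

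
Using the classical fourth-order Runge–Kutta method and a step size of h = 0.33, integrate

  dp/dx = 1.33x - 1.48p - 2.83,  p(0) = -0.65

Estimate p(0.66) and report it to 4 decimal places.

RK4: k1 = f(x_n, p_n); k2 = f(x_n + h/2, p_n + (h/2)·k1); k3 = f(x_n + h/2, p_n + (h/2)·k2); k4 = f(x_n + h, p_n + h·k3); p_{n+1} = p_n + (h/6)·(k1 + 2k2 + 2k3 + k4).
x=0.000000, p=-0.650000:
  k1 = f(0.000000, -0.650000) = -1.868000
  k2 = f(0.165000, -0.958220) = -1.192384
  k3 = f(0.165000, -0.846743) = -1.357370
  k4 = f(0.330000, -1.097932) = -0.766161
  p ← -0.650000 + (0.33/6)·(k1 + 2k2 + 2k3 + k4) = -1.075352
x=0.330000, p=-1.075352:
  k1 = f(0.330000, -1.075352) = -0.799579
  k2 = f(0.495000, -1.207282) = -0.384872
  k3 = f(0.495000, -1.138856) = -0.486144
  k4 = f(0.660000, -1.235779) = -0.123247
  p ← -1.075352 + (0.33/6)·(k1 + 2k2 + 2k3 + k4) = -1.221919
p(0.66) ≈ -1.2219

-1.2219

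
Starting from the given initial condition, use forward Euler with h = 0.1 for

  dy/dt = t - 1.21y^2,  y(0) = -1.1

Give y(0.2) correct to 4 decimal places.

Euler: y_{n+1} = y_n + h·f(t_n, y_n).
t=0.000000, y=-1.100000: f=-1.464100 → y ← -1.100000 + 0.1·(-1.464100) = -1.246410
t=0.100000, y=-1.246410: f=-1.779781 → y ← -1.246410 + 0.1·(-1.779781) = -1.424388
y(0.2) ≈ -1.4244

-1.4244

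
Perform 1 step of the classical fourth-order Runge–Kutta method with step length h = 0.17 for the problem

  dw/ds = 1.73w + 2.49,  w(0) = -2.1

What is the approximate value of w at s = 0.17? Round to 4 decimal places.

RK4: k1 = f(s_n, w_n); k2 = f(s_n + h/2, w_n + (h/2)·k1); k3 = f(s_n + h/2, w_n + (h/2)·k2); k4 = f(s_n + h, w_n + h·k3); w_{n+1} = w_n + (h/6)·(k1 + 2k2 + 2k3 + k4).
s=0.000000, w=-2.100000:
  k1 = f(0.000000, -2.100000) = -1.143000
  k2 = f(0.085000, -2.197155) = -1.311078
  k3 = f(0.085000, -2.211442) = -1.335794
  k4 = f(0.170000, -2.327085) = -1.535857
  w ← -2.100000 + (0.17/6)·(k1 + 2k2 + 2k3 + k4) = -2.325890
w(0.17) ≈ -2.3259

-2.3259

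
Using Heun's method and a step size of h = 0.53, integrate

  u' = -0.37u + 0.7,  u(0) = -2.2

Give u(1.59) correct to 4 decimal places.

-0.3902

Heun: k1 = f(t_n, u_n); k2 = f(t_n + h, u_n + h·k1); u_{n+1} = u_n + (h/2)·(k1 + k2).
t=0.000000, u=-2.200000:
  k1 = f(0.000000, -2.200000) = 1.514000
  k2 = f(0.530000, -1.397580) = 1.217105
  u ← -2.200000 + (0.53/2)·(1.514000 + 1.217105) = -1.476257
t=0.530000, u=-1.476257:
  k1 = f(0.530000, -1.476257) = 1.246215
  k2 = f(1.060000, -0.815763) = 1.001832
  u ← -1.476257 + (0.53/2)·(1.246215 + 1.001832) = -0.880525
t=1.060000, u=-0.880525:
  k1 = f(1.060000, -0.880525) = 1.025794
  k2 = f(1.590000, -0.336854) = 0.824636
  u ← -0.880525 + (0.53/2)·(1.025794 + 0.824636) = -0.390161
u(1.59) ≈ -0.3902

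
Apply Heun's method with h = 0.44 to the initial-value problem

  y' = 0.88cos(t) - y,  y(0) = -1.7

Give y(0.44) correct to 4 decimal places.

-0.8330

Heun: k1 = f(t_n, y_n); k2 = f(t_n + h, y_n + h·k1); y_{n+1} = y_n + (h/2)·(k1 + k2).
t=0.000000, y=-1.700000:
  k1 = f(0.000000, -1.700000) = 2.580000
  k2 = f(0.440000, -0.564800) = 1.360981
  y ← -1.700000 + (0.44/2)·(2.580000 + 1.360981) = -0.832984
y(0.44) ≈ -0.8330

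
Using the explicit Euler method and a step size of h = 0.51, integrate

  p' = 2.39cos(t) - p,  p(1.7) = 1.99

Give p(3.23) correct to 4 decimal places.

Euler: p_{n+1} = p_n + h·f(t_n, p_n).
t=1.700000, p=1.990000: f=-2.297938 → p ← 1.990000 + 0.51·(-2.297938) = 0.818051
t=2.210000, p=0.818051: f=-2.243822 → p ← 0.818051 + 0.51·(-2.243822) = -0.326298
t=2.720000, p=-0.326298: f=-1.854430 → p ← -0.326298 + 0.51·(-1.854430) = -1.272057
p(3.23) ≈ -1.2721

-1.2721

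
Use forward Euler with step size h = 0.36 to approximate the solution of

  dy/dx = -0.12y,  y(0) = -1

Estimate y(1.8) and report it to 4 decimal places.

Euler: y_{n+1} = y_n + h·f(x_n, y_n).
x=0.000000, y=-1.000000: f=0.120000 → y ← -1.000000 + 0.36·0.120000 = -0.956800
x=0.360000, y=-0.956800: f=0.114816 → y ← -0.956800 + 0.36·0.114816 = -0.915466
x=0.720000, y=-0.915466: f=0.109856 → y ← -0.915466 + 0.36·0.109856 = -0.875918
x=1.080000, y=-0.875918: f=0.105110 → y ← -0.875918 + 0.36·0.105110 = -0.838078
x=1.440000, y=-0.838078: f=0.100569 → y ← -0.838078 + 0.36·0.100569 = -0.801873
y(1.8) ≈ -0.8019

-0.8019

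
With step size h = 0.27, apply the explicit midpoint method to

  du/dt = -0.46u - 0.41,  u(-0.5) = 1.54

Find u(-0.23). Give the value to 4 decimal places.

Midpoint: k1 = f(t_n, u_n); k2 = f(t_n + h/2, u_n + (h/2)·k1); u_{n+1} = u_n + h·k2.
t=-0.500000, u=1.540000:
  k1 = f(-0.500000, 1.540000) = -1.118400
  k2 = f(-0.365000, 1.389016) = -1.048947
  u ← 1.540000 + 0.27·(-1.048947) = 1.256784
u(-0.23) ≈ 1.2568

1.2568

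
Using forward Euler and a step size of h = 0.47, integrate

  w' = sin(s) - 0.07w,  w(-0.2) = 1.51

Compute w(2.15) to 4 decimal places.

Euler: w_{n+1} = w_n + h·f(s_n, w_n).
s=-0.200000, w=1.510000: f=-0.304369 → w ← 1.510000 + 0.47·(-0.304369) = 1.366946
s=0.270000, w=1.366946: f=0.171045 → w ← 1.366946 + 0.47·0.171045 = 1.447338
s=0.740000, w=1.447338: f=0.572974 → w ← 1.447338 + 0.47·0.572974 = 1.716636
s=1.210000, w=1.716636: f=0.815452 → w ← 1.716636 + 0.47·0.815452 = 2.099898
s=1.680000, w=2.099898: f=0.847050 → w ← 2.099898 + 0.47·0.847050 = 2.498011
w(2.15) ≈ 2.4980

2.4980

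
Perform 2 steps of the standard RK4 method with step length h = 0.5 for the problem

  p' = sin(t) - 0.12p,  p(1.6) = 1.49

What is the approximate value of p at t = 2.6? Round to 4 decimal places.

2.0968

RK4: k1 = f(t_n, p_n); k2 = f(t_n + h/2, p_n + (h/2)·k1); k3 = f(t_n + h/2, p_n + (h/2)·k2); k4 = f(t_n + h, p_n + h·k3); p_{n+1} = p_n + (h/6)·(k1 + 2k2 + 2k3 + k4).
t=1.600000, p=1.490000:
  k1 = f(1.600000, 1.490000) = 0.820774
  k2 = f(1.850000, 1.695193) = 0.757852
  k3 = f(1.850000, 1.679463) = 0.759740
  k4 = f(2.100000, 1.869870) = 0.638825
  p ← 1.490000 + (0.5/6)·(k1 + 2k2 + 2k3 + k4) = 1.864565
t=2.100000, p=1.864565:
  k1 = f(2.100000, 1.864565) = 0.639462
  k2 = f(2.350000, 2.024431) = 0.468542
  k3 = f(2.350000, 1.981701) = 0.473669
  k4 = f(2.600000, 2.101400) = 0.263333
  p ← 1.864565 + (0.5/6)·(k1 + 2k2 + 2k3 + k4) = 2.096833
p(2.6) ≈ 2.0968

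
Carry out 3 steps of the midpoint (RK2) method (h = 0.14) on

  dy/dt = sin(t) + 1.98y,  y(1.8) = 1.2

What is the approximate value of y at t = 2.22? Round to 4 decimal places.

3.3215

Midpoint: k1 = f(t_n, y_n); k2 = f(t_n + h/2, y_n + (h/2)·k1); y_{n+1} = y_n + h·k2.
t=1.800000, y=1.200000:
  k1 = f(1.800000, 1.200000) = 3.349848
  k2 = f(1.870000, 1.434489) = 3.795860
  y ← 1.200000 + 0.14·3.795860 = 1.731420
t=1.940000, y=1.731420:
  k1 = f(1.940000, 1.731420) = 4.360828
  k2 = f(2.010000, 2.036678) = 4.937714
  y ← 1.731420 + 0.14·4.937714 = 2.422700
t=2.080000, y=2.422700:
  k1 = f(2.080000, 2.422700) = 5.670080
  k2 = f(2.150000, 2.819606) = 6.419719
  y ← 2.422700 + 0.14·6.419719 = 3.321461
y(2.22) ≈ 3.3215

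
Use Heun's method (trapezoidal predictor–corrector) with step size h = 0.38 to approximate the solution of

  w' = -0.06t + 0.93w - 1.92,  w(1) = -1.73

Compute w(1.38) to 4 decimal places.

-3.3391

Heun: k1 = f(t_n, w_n); k2 = f(t_n + h, w_n + h·k1); w_{n+1} = w_n + (h/2)·(k1 + k2).
t=1.000000, w=-1.730000:
  k1 = f(1.000000, -1.730000) = -3.588900
  k2 = f(1.380000, -3.093782) = -4.880017
  w ← -1.730000 + (0.38/2)·(-3.588900 + (-4.880017)) = -3.339094
w(1.38) ≈ -3.3391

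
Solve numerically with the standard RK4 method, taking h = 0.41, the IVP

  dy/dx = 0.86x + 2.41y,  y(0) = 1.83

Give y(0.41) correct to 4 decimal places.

RK4: k1 = f(x_n, y_n); k2 = f(x_n + h/2, y_n + (h/2)·k1); k3 = f(x_n + h/2, y_n + (h/2)·k2); k4 = f(x_n + h, y_n + h·k3); y_{n+1} = y_n + (h/6)·(k1 + 2k2 + 2k3 + k4).
x=0.000000, y=1.830000:
  k1 = f(0.000000, 1.830000) = 4.410300
  k2 = f(0.205000, 2.734112) = 6.765509
  k3 = f(0.205000, 3.216929) = 7.929100
  k4 = f(0.410000, 5.080931) = 12.597643
  y ← 1.830000 + (0.41/6)·(k1 + 2k2 + 2k3 + k4) = 5.000473
y(0.41) ≈ 5.0005

5.0005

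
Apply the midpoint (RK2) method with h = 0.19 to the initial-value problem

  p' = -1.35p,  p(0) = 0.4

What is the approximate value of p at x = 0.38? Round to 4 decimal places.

0.2411

Midpoint: k1 = f(x_n, p_n); k2 = f(x_n + h/2, p_n + (h/2)·k1); p_{n+1} = p_n + h·k2.
x=0.000000, p=0.400000:
  k1 = f(0.000000, 0.400000) = -0.540000
  k2 = f(0.095000, 0.348700) = -0.470745
  p ← 0.400000 + 0.19·(-0.470745) = 0.310558
x=0.190000, p=0.310558:
  k1 = f(0.190000, 0.310558) = -0.419254
  k2 = f(0.285000, 0.270729) = -0.365485
  p ← 0.310558 + 0.19·(-0.365485) = 0.241116
p(0.38) ≈ 0.2411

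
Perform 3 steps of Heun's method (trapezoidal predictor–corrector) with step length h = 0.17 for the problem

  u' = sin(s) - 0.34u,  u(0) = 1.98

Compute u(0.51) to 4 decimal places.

1.7855

Heun: k1 = f(s_n, u_n); k2 = f(s_n + h, u_n + h·k1); u_{n+1} = u_n + (h/2)·(k1 + k2).
s=0.000000, u=1.980000:
  k1 = f(0.000000, 1.980000) = -0.673200
  k2 = f(0.170000, 1.865556) = -0.465107
  u ← 1.980000 + (0.17/2)·(-0.673200 + (-0.465107)) = 1.883244
s=0.170000, u=1.883244:
  k1 = f(0.170000, 1.883244) = -0.471121
  k2 = f(0.340000, 1.803153) = -0.279585
  u ← 1.883244 + (0.17/2)·(-0.471121 + (-0.279585)) = 1.819434
s=0.340000, u=1.819434:
  k1 = f(0.340000, 1.819434) = -0.285120
  k2 = f(0.510000, 1.770963) = -0.113950
  u ← 1.819434 + (0.17/2)·(-0.285120 + (-0.113950)) = 1.785513
u(0.51) ≈ 1.7855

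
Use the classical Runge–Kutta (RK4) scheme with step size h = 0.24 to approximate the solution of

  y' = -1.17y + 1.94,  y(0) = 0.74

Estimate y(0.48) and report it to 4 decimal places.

RK4: k1 = f(t_n, y_n); k2 = f(t_n + h/2, y_n + (h/2)·k1); k3 = f(t_n + h/2, y_n + (h/2)·k2); k4 = f(t_n + h, y_n + h·k3); y_{n+1} = y_n + (h/6)·(k1 + 2k2 + 2k3 + k4).
t=0.000000, y=0.740000:
  k1 = f(0.000000, 0.740000) = 1.074200
  k2 = f(0.120000, 0.868904) = 0.923382
  k3 = f(0.120000, 0.850806) = 0.944557
  k4 = f(0.240000, 0.966694) = 0.808968
  y ← 0.740000 + (0.24/6)·(k1 + 2k2 + 2k3 + k4) = 0.964762
t=0.240000, y=0.964762:
  k1 = f(0.240000, 0.964762) = 0.811229
  k2 = f(0.360000, 1.062109) = 0.697332
  k3 = f(0.360000, 1.048442) = 0.713323
  k4 = f(0.480000, 1.135959) = 0.610927
  y ← 0.964762 + (0.24/6)·(k1 + 2k2 + 2k3 + k4) = 1.134501
y(0.48) ≈ 1.1345

1.1345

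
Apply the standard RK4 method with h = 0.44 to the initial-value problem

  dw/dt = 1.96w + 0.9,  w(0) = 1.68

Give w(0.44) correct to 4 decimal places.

4.5983

RK4: k1 = f(t_n, w_n); k2 = f(t_n + h/2, w_n + (h/2)·k1); k3 = f(t_n + h/2, w_n + (h/2)·k2); k4 = f(t_n + h, w_n + h·k3); w_{n+1} = w_n + (h/6)·(k1 + 2k2 + 2k3 + k4).
t=0.000000, w=1.680000:
  k1 = f(0.000000, 1.680000) = 4.192800
  k2 = f(0.220000, 2.602416) = 6.000735
  k3 = f(0.220000, 3.000162) = 6.780317
  k4 = f(0.440000, 4.663340) = 10.040145
  w ← 1.680000 + (0.44/6)·(k1 + 2k2 + 2k3 + k4) = 4.598304
w(0.44) ≈ 4.5983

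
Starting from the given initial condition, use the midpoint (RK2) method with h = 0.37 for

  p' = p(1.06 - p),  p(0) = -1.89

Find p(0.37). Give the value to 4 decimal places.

-6.1937

Midpoint: k1 = f(t_n, p_n); k2 = f(t_n + h/2, p_n + (h/2)·k1); p_{n+1} = p_n + h·k2.
t=0.000000, p=-1.890000:
  k1 = f(0.000000, -1.890000) = -5.575500
  k2 = f(0.185000, -2.921467) = -11.631728
  p ← -1.890000 + 0.37·(-11.631728) = -6.193739
p(0.37) ≈ -6.1937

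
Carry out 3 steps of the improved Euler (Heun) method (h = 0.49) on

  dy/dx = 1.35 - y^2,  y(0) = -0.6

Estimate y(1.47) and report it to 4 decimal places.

0.8524

Heun: k1 = f(x_n, y_n); k2 = f(x_n + h, y_n + h·k1); y_{n+1} = y_n + (h/2)·(k1 + k2).
x=0.000000, y=-0.600000:
  k1 = f(0.000000, -0.600000) = 0.990000
  k2 = f(0.490000, -0.114900) = 1.336798
  y ← -0.600000 + (0.49/2)·(0.990000 + 1.336798) = -0.029934
x=0.490000, y=-0.029934:
  k1 = f(0.490000, -0.029934) = 1.349104
  k2 = f(0.980000, 0.631126) = 0.951679
  y ← -0.029934 + (0.49/2)·(1.349104 + 0.951679) = 0.533757
x=0.980000, y=0.533757:
  k1 = f(0.980000, 0.533757) = 1.065103
  k2 = f(1.470000, 1.055658) = 0.235586
  y ← 0.533757 + (0.49/2)·(1.065103 + 0.235586) = 0.852426
y(1.47) ≈ 0.8524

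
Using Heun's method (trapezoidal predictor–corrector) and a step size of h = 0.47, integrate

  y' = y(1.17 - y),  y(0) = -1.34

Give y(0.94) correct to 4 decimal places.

-103.1522

Heun: k1 = f(x_n, y_n); k2 = f(x_n + h, y_n + h·k1); y_{n+1} = y_n + (h/2)·(k1 + k2).
x=0.000000, y=-1.340000:
  k1 = f(0.000000, -1.340000) = -3.363400
  k2 = f(0.470000, -2.920798) = -11.948395
  y ← -1.340000 + (0.47/2)·(-3.363400 + (-11.948395)) = -4.938272
x=0.470000, y=-4.938272:
  k1 = f(0.470000, -4.938272) = -30.164306
  k2 = f(0.940000, -19.115495) = -387.767294
  y ← -4.938272 + (0.47/2)·(-30.164306 + (-387.767294)) = -103.152198
y(0.94) ≈ -103.1522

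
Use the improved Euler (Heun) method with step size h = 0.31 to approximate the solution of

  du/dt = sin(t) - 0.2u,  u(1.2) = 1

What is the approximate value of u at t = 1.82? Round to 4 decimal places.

Heun: k1 = f(t_n, u_n); k2 = f(t_n + h, u_n + h·k1); u_{n+1} = u_n + (h/2)·(k1 + k2).
t=1.200000, u=1.000000:
  k1 = f(1.200000, 1.000000) = 0.732039
  k2 = f(1.510000, 1.226932) = 0.752766
  u ← 1.000000 + (0.31/2)·(0.732039 + 0.752766) = 1.230145
t=1.510000, u=1.230145:
  k1 = f(1.510000, 1.230145) = 0.752124
  k2 = f(1.820000, 1.463303) = 0.676449
  u ← 1.230145 + (0.31/2)·(0.752124 + 0.676449) = 1.451573
u(1.82) ≈ 1.4516

1.4516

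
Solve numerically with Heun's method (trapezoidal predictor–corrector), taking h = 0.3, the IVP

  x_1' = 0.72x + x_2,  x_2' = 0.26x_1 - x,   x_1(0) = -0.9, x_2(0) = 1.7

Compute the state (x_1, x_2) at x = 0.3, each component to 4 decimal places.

-0.3681, 1.6047

Heun on (x_1,x_2): k1 = f(x_n, state_n); k2 = f(x_n + h, state_n + h·k1); state_{n+1} = state_n + (h/2)·(k1 + k2).
0.000000: (-0.900000, 1.700000)
  k1 = (1.700000, -0.234000)
  predictor → (-0.390000, 1.629800)
  k2 = (1.845800, -0.401400)
  → (-0.368130, 1.604690)
(x_1(0.3), x_2(0.3)) ≈ (-0.3681, 1.6047)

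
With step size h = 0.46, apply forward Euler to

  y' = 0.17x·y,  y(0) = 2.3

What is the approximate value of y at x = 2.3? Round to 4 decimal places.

Euler: y_{n+1} = y_n + h·f(x_n, y_n).
x=0.000000, y=2.300000: f=0.000000 → y ← 2.300000 + 0.46·0.000000 = 2.300000
x=0.460000, y=2.300000: f=0.179860 → y ← 2.300000 + 0.46·0.179860 = 2.382736
x=0.920000, y=2.382736: f=0.372660 → y ← 2.382736 + 0.46·0.372660 = 2.554159
x=1.380000, y=2.554159: f=0.599206 → y ← 2.554159 + 0.46·0.599206 = 2.829794
x=1.840000, y=2.829794: f=0.885159 → y ← 2.829794 + 0.46·0.885159 = 3.236967
y(2.3) ≈ 3.2370

3.2370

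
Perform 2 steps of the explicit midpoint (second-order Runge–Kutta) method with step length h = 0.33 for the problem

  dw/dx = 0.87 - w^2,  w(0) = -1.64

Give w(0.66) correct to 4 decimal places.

-6.4972

Midpoint: k1 = f(x_n, w_n); k2 = f(x_n + h/2, w_n + (h/2)·k1); w_{n+1} = w_n + h·k2.
x=0.000000, w=-1.640000:
  k1 = f(0.000000, -1.640000) = -1.819600
  k2 = f(0.165000, -1.940234) = -2.894508
  w ← -1.640000 + 0.33·(-2.894508) = -2.595188
x=0.330000, w=-2.595188:
  k1 = f(0.330000, -2.595188) = -5.864999
  k2 = f(0.495000, -3.562912) = -11.824345
  w ← -2.595188 + 0.33·(-11.824345) = -6.497222
w(0.66) ≈ -6.4972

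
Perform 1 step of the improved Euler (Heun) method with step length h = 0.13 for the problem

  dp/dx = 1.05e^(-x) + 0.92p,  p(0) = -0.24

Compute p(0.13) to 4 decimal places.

Heun: k1 = f(x_n, p_n); k2 = f(x_n + h, p_n + h·k1); p_{n+1} = p_n + (h/2)·(k1 + k2).
x=0.000000, p=-0.240000:
  k1 = f(0.000000, -0.240000) = 0.829200
  k2 = f(0.130000, -0.132204) = 0.800373
  p ← -0.240000 + (0.13/2)·(0.829200 + 0.800373) = -0.134078
p(0.13) ≈ -0.1341

-0.1341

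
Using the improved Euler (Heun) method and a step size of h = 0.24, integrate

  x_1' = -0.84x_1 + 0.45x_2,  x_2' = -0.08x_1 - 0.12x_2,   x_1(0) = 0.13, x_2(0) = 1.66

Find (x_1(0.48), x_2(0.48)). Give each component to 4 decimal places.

0.3704, 1.5571

Heun on (x_1,x_2): k1 = f(x_n, state_n); k2 = f(x_n + h, state_n + h·k1); state_{n+1} = state_n + (h/2)·(k1 + k2).
0.000000: (0.130000, 1.660000)
  k1 = (0.637800, -0.209600)
  predictor → (0.283072, 1.609696)
  k2 = (0.486583, -0.215809)
  → (0.264926, 1.608951)
0.240000: (0.264926, 1.608951)
  k1 = (0.501490, -0.214268)
  predictor → (0.385284, 1.557527)
  k2 = (0.377249, -0.217726)
  → (0.370375, 1.557112)
(x_1(0.48), x_2(0.48)) ≈ (0.3704, 1.5571)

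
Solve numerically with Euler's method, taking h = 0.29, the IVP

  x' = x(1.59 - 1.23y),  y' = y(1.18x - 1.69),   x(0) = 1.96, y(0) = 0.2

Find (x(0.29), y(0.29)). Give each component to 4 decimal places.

2.7239, 0.2361

Euler on (x,y): x_{n+1} = x_n + h·x', y_{n+1} = y_n + h·y'.
0.000000: (1.960000, 0.200000); f=(2.634240, 0.124560) → (2.723930, 0.236122)
(x(0.29), y(0.29)) ≈ (2.7239, 0.2361)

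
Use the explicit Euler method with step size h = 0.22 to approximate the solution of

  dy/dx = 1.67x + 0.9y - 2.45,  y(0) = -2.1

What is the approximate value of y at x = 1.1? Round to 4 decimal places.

-8.1926

Euler: y_{n+1} = y_n + h·f(x_n, y_n).
x=0.000000, y=-2.100000: f=-4.340000 → y ← -2.100000 + 0.22·(-4.340000) = -3.054800
x=0.220000, y=-3.054800: f=-4.831920 → y ← -3.054800 + 0.22·(-4.831920) = -4.117822
x=0.440000, y=-4.117822: f=-5.421240 → y ← -4.117822 + 0.22·(-5.421240) = -5.310495
x=0.660000, y=-5.310495: f=-6.127246 → y ← -5.310495 + 0.22·(-6.127246) = -6.658489
x=0.880000, y=-6.658489: f=-6.973040 → y ← -6.658489 + 0.22·(-6.973040) = -8.192558
y(1.1) ≈ -8.1926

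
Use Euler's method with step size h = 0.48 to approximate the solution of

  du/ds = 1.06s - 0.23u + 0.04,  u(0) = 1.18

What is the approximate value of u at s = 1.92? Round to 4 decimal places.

2.1645

Euler: u_{n+1} = u_n + h·f(s_n, u_n).
s=0.000000, u=1.180000: f=-0.231400 → u ← 1.180000 + 0.48·(-0.231400) = 1.068928
s=0.480000, u=1.068928: f=0.302947 → u ← 1.068928 + 0.48·0.302947 = 1.214342
s=0.960000, u=1.214342: f=0.778301 → u ← 1.214342 + 0.48·0.778301 = 1.587927
s=1.440000, u=1.587927: f=1.201177 → u ← 1.587927 + 0.48·1.201177 = 2.164492
u(1.92) ≈ 2.1645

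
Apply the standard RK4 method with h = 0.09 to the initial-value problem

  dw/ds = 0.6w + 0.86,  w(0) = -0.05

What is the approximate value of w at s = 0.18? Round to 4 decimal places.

0.1078

RK4: k1 = f(s_n, w_n); k2 = f(s_n + h/2, w_n + (h/2)·k1); k3 = f(s_n + h/2, w_n + (h/2)·k2); k4 = f(s_n + h, w_n + h·k3); w_{n+1} = w_n + (h/6)·(k1 + 2k2 + 2k3 + k4).
s=0.000000, w=-0.050000:
  k1 = f(0.000000, -0.050000) = 0.830000
  k2 = f(0.045000, -0.012650) = 0.852410
  k3 = f(0.045000, -0.011642) = 0.853015
  k4 = f(0.090000, 0.026771) = 0.876063
  w ← -0.050000 + (0.09/6)·(k1 + 2k2 + 2k3 + k4) = 0.026754
s=0.090000, w=0.026754:
  k1 = f(0.090000, 0.026754) = 0.876052
  k2 = f(0.135000, 0.066176) = 0.899706
  k3 = f(0.135000, 0.067240) = 0.900344
  k4 = f(0.180000, 0.107785) = 0.924671
  w ← 0.026754 + (0.09/6)·(k1 + 2k2 + 2k3 + k4) = 0.107766
w(0.18) ≈ 0.1078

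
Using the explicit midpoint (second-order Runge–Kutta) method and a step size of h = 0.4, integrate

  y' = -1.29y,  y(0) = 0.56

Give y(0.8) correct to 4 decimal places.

Midpoint: k1 = f(x_n, y_n); k2 = f(x_n + h/2, y_n + (h/2)·k1); y_{n+1} = y_n + h·k2.
x=0.000000, y=0.560000:
  k1 = f(0.000000, 0.560000) = -0.722400
  k2 = f(0.200000, 0.415520) = -0.536021
  y ← 0.560000 + 0.4·(-0.536021) = 0.345592
x=0.400000, y=0.345592:
  k1 = f(0.400000, 0.345592) = -0.445813
  k2 = f(0.600000, 0.256429) = -0.330793
  y ← 0.345592 + 0.4·(-0.330793) = 0.213274
y(0.8) ≈ 0.2133

0.2133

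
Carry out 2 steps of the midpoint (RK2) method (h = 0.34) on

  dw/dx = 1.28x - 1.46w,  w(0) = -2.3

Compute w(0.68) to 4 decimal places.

-0.6720

Midpoint: k1 = f(x_n, w_n); k2 = f(x_n + h/2, w_n + (h/2)·k1); w_{n+1} = w_n + h·k2.
x=0.000000, w=-2.300000:
  k1 = f(0.000000, -2.300000) = 3.358000
  k2 = f(0.170000, -1.729140) = 2.742144
  w ← -2.300000 + 0.34·2.742144 = -1.367671
x=0.340000, w=-1.367671:
  k1 = f(0.340000, -1.367671) = 2.432000
  k2 = f(0.510000, -0.954231) = 2.045977
  w ← -1.367671 + 0.34·2.045977 = -0.672039
w(0.68) ≈ -0.6720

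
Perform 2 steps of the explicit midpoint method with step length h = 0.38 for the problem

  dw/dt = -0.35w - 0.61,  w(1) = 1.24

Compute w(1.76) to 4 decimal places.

Midpoint: k1 = f(t_n, w_n); k2 = f(t_n + h/2, w_n + (h/2)·k1); w_{n+1} = w_n + h·k2.
t=1.000000, w=1.240000:
  k1 = f(1.000000, 1.240000) = -1.044000
  k2 = f(1.190000, 1.041640) = -0.974574
  w ← 1.240000 + 0.38·(-0.974574) = 0.869662
t=1.380000, w=0.869662:
  k1 = f(1.380000, 0.869662) = -0.914382
  k2 = f(1.570000, 0.695929) = -0.853575
  w ← 0.869662 + 0.38·(-0.853575) = 0.545303
w(1.76) ≈ 0.5453

0.5453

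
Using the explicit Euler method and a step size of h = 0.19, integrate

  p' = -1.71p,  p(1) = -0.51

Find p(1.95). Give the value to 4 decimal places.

Euler: p_{n+1} = p_n + h·f(x_n, p_n).
x=1.000000, p=-0.510000: f=0.872100 → p ← -0.510000 + 0.19·0.872100 = -0.344301
x=1.190000, p=-0.344301: f=0.588755 → p ← -0.344301 + 0.19·0.588755 = -0.232438
x=1.380000, p=-0.232438: f=0.397468 → p ← -0.232438 + 0.19·0.397468 = -0.156919
x=1.570000, p=-0.156919: f=0.268331 → p ← -0.156919 + 0.19·0.268331 = -0.105936
x=1.760000, p=-0.105936: f=0.181150 → p ← -0.105936 + 0.19·0.181150 = -0.071517
p(1.95) ≈ -0.0715

-0.0715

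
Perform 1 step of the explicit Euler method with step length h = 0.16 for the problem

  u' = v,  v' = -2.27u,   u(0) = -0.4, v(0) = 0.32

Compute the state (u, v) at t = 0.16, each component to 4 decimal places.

Euler on (u,v): u_{n+1} = u_n + h·u', v_{n+1} = v_n + h·v'.
0.000000: (-0.400000, 0.320000); f=(0.320000, 0.908000) → (-0.348800, 0.465280)
(u(0.16), v(0.16)) ≈ (-0.3488, 0.4653)

-0.3488, 0.4653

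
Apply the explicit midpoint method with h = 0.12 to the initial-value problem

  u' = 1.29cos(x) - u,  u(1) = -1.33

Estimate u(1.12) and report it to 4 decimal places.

Midpoint: k1 = f(x_n, u_n); k2 = f(x_n + h/2, u_n + (h/2)·k1); u_{n+1} = u_n + h·k2.
x=1.000000, u=-1.330000:
  k1 = f(1.000000, -1.330000) = 2.026990
  k2 = f(1.060000, -1.208381) = 1.839026
  u ← -1.330000 + 0.12·1.839026 = -1.109317
u(1.12) ≈ -1.1093

-1.1093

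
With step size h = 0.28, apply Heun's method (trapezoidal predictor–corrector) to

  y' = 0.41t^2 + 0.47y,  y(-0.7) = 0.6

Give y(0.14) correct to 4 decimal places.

Heun: k1 = f(t_n, y_n); k2 = f(t_n + h, y_n + h·k1); y_{n+1} = y_n + (h/2)·(k1 + k2).
t=-0.700000, y=0.600000:
  k1 = f(-0.700000, 0.600000) = 0.482900
  k2 = f(-0.420000, 0.735212) = 0.417874
  y ← 0.600000 + (0.28/2)·(0.482900 + 0.417874) = 0.726108
t=-0.420000, y=0.726108:
  k1 = f(-0.420000, 0.726108) = 0.413595
  k2 = f(-0.140000, 0.841915) = 0.403736
  y ← 0.726108 + (0.28/2)·(0.413595 + 0.403736) = 0.840535
t=-0.140000, y=0.840535:
  k1 = f(-0.140000, 0.840535) = 0.403087
  k2 = f(0.140000, 0.953399) = 0.456134
  y ← 0.840535 + (0.28/2)·(0.403087 + 0.456134) = 0.960826
y(0.14) ≈ 0.9608

0.9608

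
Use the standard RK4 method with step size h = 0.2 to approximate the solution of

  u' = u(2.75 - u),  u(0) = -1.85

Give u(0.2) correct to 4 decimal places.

-6.1540

RK4: k1 = f(s_n, u_n); k2 = f(s_n + h/2, u_n + (h/2)·k1); k3 = f(s_n + h/2, u_n + (h/2)·k2); k4 = f(s_n + h, u_n + h·k3); u_{n+1} = u_n + (h/6)·(k1 + 2k2 + 2k3 + k4).
s=0.000000, u=-1.850000:
  k1 = f(0.000000, -1.850000) = -8.510000
  k2 = f(0.100000, -2.701000) = -14.723151
  k3 = f(0.100000, -3.322315) = -20.174144
  k4 = f(0.200000, -5.884829) = -50.814490
  u ← -1.850000 + (0.2/6)·(k1 + 2k2 + 2k3 + k4) = -6.153969
u(0.2) ≈ -6.1540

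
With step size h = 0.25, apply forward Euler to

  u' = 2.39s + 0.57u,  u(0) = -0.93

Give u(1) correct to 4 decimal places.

-0.6001

Euler: u_{n+1} = u_n + h·f(s_n, u_n).
s=0.000000, u=-0.930000: f=-0.530100 → u ← -0.930000 + 0.25·(-0.530100) = -1.062525
s=0.250000, u=-1.062525: f=-0.008139 → u ← -1.062525 + 0.25·(-0.008139) = -1.064560
s=0.500000, u=-1.064560: f=0.588201 → u ← -1.064560 + 0.25·0.588201 = -0.917510
s=0.750000, u=-0.917510: f=1.269520 → u ← -0.917510 + 0.25·1.269520 = -0.600130
u(1) ≈ -0.6001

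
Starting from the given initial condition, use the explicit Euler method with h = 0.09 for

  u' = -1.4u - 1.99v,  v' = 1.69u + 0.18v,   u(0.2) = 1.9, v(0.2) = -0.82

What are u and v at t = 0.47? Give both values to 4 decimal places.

1.5157, -0.0276

Euler on (u,v): u_{n+1} = u_n + h·u', v_{n+1} = v_n + h·v'.
0.200000: (1.900000, -0.820000); f=(-1.028200, 3.063400) → (1.807462, -0.544294)
0.290000: (1.807462, -0.544294); f=(-1.447302, 2.956638) → (1.677205, -0.278197)
0.380000: (1.677205, -0.278197); f=(-1.794476, 2.784401) → (1.515702, -0.027601)
(u(0.47), v(0.47)) ≈ (1.5157, -0.0276)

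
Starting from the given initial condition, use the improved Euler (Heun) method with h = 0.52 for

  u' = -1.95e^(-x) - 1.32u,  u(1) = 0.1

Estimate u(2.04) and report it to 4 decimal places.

Heun: k1 = f(x_n, u_n); k2 = f(x_n + h, u_n + h·k1); u_{n+1} = u_n + (h/2)·(k1 + k2).
x=1.000000, u=0.100000:
  k1 = f(1.000000, 0.100000) = -0.849365
  k2 = f(1.520000, -0.341670) = 0.024516
  u ← 0.100000 + (0.52/2)·(-0.849365 + 0.024516) = -0.114461
x=1.520000, u=-0.114461:
  k1 = f(1.520000, -0.114461) = -0.275400
  k2 = f(2.040000, -0.257669) = 0.086567
  u ← -0.114461 + (0.52/2)·(-0.275400 + 0.086567) = -0.163557
u(2.04) ≈ -0.1636

-0.1636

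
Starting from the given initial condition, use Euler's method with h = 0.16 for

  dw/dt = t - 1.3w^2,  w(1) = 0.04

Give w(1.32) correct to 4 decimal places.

Euler: w_{n+1} = w_n + h·f(t_n, w_n).
t=1.000000, w=0.040000: f=0.997920 → w ← 0.040000 + 0.16·0.997920 = 0.199667
t=1.160000, w=0.199667: f=1.108173 → w ← 0.199667 + 0.16·1.108173 = 0.376975
w(1.32) ≈ 0.3770

0.3770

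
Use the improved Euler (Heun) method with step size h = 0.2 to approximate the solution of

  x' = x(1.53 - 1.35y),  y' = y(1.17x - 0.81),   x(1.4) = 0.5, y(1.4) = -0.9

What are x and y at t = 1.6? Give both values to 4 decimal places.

Heun on (x,y): k1 = f(t_n, state_n); k2 = f(t_n + h, state_n + h·k1); state_{n+1} = state_n + (h/2)·(k1 + k2).
1.400000: (0.500000, -0.900000)
  k1 = (1.372500, 0.202500)
  predictor → (0.774500, -0.859500)
  k2 = (2.083657, -0.082654)
  → (0.845616, -0.888015)
(x(1.6), y(1.6)) ≈ (0.8456, -0.8880)

0.8456, -0.8880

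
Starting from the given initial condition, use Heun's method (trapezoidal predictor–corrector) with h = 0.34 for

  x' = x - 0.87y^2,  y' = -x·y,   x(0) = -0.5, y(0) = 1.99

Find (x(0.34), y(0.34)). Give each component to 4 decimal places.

Heun on (x,y): k1 = f(t_n, state_n); k2 = f(t_n + h, state_n + h·k1); state_{n+1} = state_n + (h/2)·(k1 + k2).
0.000000: (-0.500000, 1.990000)
  k1 = (-3.945287, 0.995000)
  predictor → (-1.841398, 2.328300)
  k2 = (-6.557651, 4.287326)
  → (-2.285499, 2.887995)
(x(0.34), y(0.34)) ≈ (-2.2855, 2.8880)

-2.2855, 2.8880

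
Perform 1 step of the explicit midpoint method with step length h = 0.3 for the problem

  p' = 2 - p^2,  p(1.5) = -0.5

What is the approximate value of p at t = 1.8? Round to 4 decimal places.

Midpoint: k1 = f(t_n, p_n); k2 = f(t_n + h/2, p_n + (h/2)·k1); p_{n+1} = p_n + h·k2.
t=1.500000, p=-0.500000:
  k1 = f(1.500000, -0.500000) = 1.750000
  k2 = f(1.650000, -0.237500) = 1.943594
  p ← -0.500000 + 0.3·1.943594 = 0.083078
p(1.8) ≈ 0.0831

0.0831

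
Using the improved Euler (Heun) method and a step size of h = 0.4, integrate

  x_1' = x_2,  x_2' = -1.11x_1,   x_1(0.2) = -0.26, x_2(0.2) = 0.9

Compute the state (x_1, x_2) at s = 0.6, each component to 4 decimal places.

Heun on (x_1,x_2): k1 = f(s_n, state_n); k2 = f(s_n + h, state_n + h·k1); state_{n+1} = state_n + (h/2)·(k1 + k2).
0.200000: (-0.260000, 0.900000)
  k1 = (0.900000, 0.288600)
  predictor → (0.100000, 1.015440)
  k2 = (1.015440, -0.111000)
  → (0.123088, 0.935520)
(x_1(0.6), x_2(0.6)) ≈ (0.1231, 0.9355)

0.1231, 0.9355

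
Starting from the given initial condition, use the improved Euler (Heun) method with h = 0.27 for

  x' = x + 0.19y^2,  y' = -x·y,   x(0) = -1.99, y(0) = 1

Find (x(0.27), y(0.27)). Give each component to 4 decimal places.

Heun on (x,y): k1 = f(s_n, state_n); k2 = f(s_n + h, state_n + h·k1); state_{n+1} = state_n + (h/2)·(k1 + k2).
0.000000: (-1.990000, 1.000000)
  k1 = (-1.800000, 1.990000)
  predictor → (-2.476000, 1.537300)
  k2 = (-2.026975, 3.806355)
  → (-2.506642, 1.782508)
(x(0.27), y(0.27)) ≈ (-2.5066, 1.7825)

-2.5066, 1.7825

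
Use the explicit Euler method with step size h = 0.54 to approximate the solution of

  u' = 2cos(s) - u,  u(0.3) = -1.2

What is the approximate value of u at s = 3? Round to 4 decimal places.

Euler: u_{n+1} = u_n + h·f(s_n, u_n).
s=0.300000, u=-1.200000: f=3.110673 → u ← -1.200000 + 0.54·3.110673 = 0.479763
s=0.840000, u=0.479763: f=0.855162 → u ← 0.479763 + 0.54·0.855162 = 0.941551
s=1.380000, u=0.941551: f=-0.562269 → u ← 0.941551 + 0.54·(-0.562269) = 0.637926
s=1.920000, u=0.637926: f=-1.322225 → u ← 0.637926 + 0.54·(-1.322225) = -0.076076
s=2.460000, u=-0.076076: f=-1.477065 → u ← -0.076076 + 0.54·(-1.477065) = -0.873691
u(3) ≈ -0.8737

-0.8737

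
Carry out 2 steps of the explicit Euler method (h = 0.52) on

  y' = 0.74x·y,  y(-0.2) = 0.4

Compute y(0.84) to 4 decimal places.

0.4147

Euler: y_{n+1} = y_n + h·f(x_n, y_n).
x=-0.200000, y=0.400000: f=-0.059200 → y ← 0.400000 + 0.52·(-0.059200) = 0.369216
x=0.320000, y=0.369216: f=0.087430 → y ← 0.369216 + 0.52·0.087430 = 0.414680
y(0.84) ≈ 0.4147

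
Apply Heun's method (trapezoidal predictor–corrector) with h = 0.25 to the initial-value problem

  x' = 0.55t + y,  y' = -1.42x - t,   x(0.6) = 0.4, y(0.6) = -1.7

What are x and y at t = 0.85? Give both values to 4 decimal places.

0.0382, -1.9625

Heun on (x,y): k1 = f(t_n, state_n); k2 = f(t_n + h, state_n + h·k1); state_{n+1} = state_n + (h/2)·(k1 + k2).
0.600000: (0.400000, -1.700000)
  k1 = (-1.370000, -1.168000)
  predictor → (0.057500, -1.992000)
  k2 = (-1.524500, -0.931650)
  → (0.038188, -1.962456)
(x(0.85), y(0.85)) ≈ (0.0382, -1.9625)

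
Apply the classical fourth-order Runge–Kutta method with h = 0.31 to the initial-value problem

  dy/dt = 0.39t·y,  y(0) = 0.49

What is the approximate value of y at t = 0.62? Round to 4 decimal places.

0.5281

RK4: k1 = f(t_n, y_n); k2 = f(t_n + h/2, y_n + (h/2)·k1); k3 = f(t_n + h/2, y_n + (h/2)·k2); k4 = f(t_n + h, y_n + h·k3); y_{n+1} = y_n + (h/6)·(k1 + 2k2 + 2k3 + k4).
t=0.000000, y=0.490000:
  k1 = f(0.000000, 0.490000) = 0.000000
  k2 = f(0.155000, 0.490000) = 0.029621
  k3 = f(0.155000, 0.494591) = 0.029898
  k4 = f(0.310000, 0.499268) = 0.060362
  y ← 0.490000 + (0.31/6)·(k1 + 2k2 + 2k3 + k4) = 0.499269
t=0.310000, y=0.499269:
  k1 = f(0.310000, 0.499269) = 0.060362
  k2 = f(0.465000, 0.508625) = 0.092239
  k3 = f(0.465000, 0.513566) = 0.093135
  k4 = f(0.620000, 0.528141) = 0.127704
  y ← 0.499269 + (0.31/6)·(k1 + 2k2 + 2k3 + k4) = 0.528141
y(0.62) ≈ 0.5281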